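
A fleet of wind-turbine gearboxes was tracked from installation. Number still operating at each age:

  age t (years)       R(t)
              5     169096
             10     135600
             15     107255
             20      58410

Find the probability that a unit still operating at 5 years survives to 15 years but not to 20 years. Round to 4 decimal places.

This is the probability of reaching 15 but not 20, conditional on being operational at 5: (R(15) − R(20)) / R(5).
= (107255 − 58410) / 169096 = 48845 / 169096 = 0.288860.

0.2889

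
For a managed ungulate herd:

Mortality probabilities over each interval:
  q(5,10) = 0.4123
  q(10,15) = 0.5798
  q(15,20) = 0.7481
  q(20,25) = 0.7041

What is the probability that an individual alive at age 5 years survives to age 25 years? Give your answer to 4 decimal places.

The overall survival probability is (1 − 0.4123) × (1 − 0.5798) × (1 − 0.7481) × (1 − 0.7041).
= 0.5877 × 0.4202 × 0.2519 × 0.2959 = 0.018407.

0.0184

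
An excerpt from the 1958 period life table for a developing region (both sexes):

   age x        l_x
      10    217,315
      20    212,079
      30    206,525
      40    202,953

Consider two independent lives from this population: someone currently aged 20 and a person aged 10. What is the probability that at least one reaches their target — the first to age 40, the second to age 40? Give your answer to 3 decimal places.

0.997

p₁ = l_40/l_20 = 202,953/212,079 = 0.956969; p₂ = l_40/l_10 = 202,953/217,315 = 0.933912.
P(at least one) = 1 − (1−p₁)(1−p₂) = 1 − 0.043031 × 0.066088 = 0.997156.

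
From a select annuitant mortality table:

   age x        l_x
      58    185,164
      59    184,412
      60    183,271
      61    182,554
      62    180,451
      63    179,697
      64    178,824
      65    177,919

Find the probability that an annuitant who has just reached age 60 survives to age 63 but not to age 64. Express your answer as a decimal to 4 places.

We want 3|1q60 = (l_63 − l_64)/l_60.
This is the probability of reaching 63 but not 64, conditional on being alive at 60: (l_63 − l_64) / l_60.
= (179,697 − 178,824) / 183,271 = 873 / 183,271 = 0.004763.

0.0048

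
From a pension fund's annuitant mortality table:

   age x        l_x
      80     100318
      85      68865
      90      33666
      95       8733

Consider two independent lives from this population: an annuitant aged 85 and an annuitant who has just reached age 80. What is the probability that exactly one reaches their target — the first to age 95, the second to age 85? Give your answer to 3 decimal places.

p₁ = l_95/l_85 = 8733/68865 = 0.126813; p₂ = l_85/l_80 = 68865/100318 = 0.686467.
P(exactly one) = p₁(1−p₂) + (1−p₁)p₂ = 0.039760 + 0.599414 = 0.639174.

0.639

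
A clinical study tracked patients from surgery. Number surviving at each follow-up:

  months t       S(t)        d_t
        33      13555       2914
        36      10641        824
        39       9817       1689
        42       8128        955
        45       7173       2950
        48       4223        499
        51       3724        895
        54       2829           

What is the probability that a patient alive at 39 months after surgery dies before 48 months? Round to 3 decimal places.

0.570

P(die before 48 | alive at 39) = 1 − S(48)/S(39) = 1 − 4223/9817 = (5594)/9817 = 0.569828.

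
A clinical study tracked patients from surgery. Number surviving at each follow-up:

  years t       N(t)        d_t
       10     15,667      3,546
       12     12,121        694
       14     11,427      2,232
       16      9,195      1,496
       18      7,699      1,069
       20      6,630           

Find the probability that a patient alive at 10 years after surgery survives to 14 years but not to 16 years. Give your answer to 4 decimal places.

0.1425

This is the probability of reaching 14 but not 16, conditional on being alive at 10: (N(14) − N(16)) / N(10).
= (11,427 − 9,195) / 15,667 = 2,232 / 15,667 = 0.142465.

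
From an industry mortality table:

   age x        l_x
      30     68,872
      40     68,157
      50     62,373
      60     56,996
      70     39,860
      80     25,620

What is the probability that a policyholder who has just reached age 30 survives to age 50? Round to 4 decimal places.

We want 20p30 = l_50/l_30.
The conditional survival probability is l_50/l_30 = 62,373/68,872 = 0.905637.

0.9056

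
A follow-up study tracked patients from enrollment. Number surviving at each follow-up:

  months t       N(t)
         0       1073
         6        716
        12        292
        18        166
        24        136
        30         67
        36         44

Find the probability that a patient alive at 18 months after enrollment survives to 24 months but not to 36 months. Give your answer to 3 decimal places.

0.554

This is the probability of reaching 24 but not 36, conditional on being alive at 18: (N(24) − N(36)) / N(18).
= (136 − 44) / 166 = 92 / 166 = 0.554217.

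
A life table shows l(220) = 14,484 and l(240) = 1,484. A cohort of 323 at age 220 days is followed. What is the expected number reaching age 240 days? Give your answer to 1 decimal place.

33.1

The relevant probability is 1,484/14,484 = 0.102458.
Expected number = 323 × 0.102458 = 33.1.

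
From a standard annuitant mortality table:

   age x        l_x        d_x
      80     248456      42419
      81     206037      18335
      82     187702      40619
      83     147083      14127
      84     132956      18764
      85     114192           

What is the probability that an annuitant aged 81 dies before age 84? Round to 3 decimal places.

0.355

P(die before 84 | alive at 81) = 1 − l_84/l_81 = 1 − 132956/206037 = (73081)/206037 = 0.354698.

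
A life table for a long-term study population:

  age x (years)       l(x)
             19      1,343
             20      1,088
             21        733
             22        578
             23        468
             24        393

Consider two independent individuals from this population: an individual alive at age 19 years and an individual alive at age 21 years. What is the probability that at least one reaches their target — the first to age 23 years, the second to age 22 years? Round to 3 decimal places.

p₁ = l(23)/l(19) = 468/1,343 = 0.348474; p₂ = l(22)/l(21) = 578/733 = 0.788540.
P(at least one) = 1 − (1−p₁)(1−p₂) = 1 − 0.651526 × 0.211460 = 0.862228.

0.862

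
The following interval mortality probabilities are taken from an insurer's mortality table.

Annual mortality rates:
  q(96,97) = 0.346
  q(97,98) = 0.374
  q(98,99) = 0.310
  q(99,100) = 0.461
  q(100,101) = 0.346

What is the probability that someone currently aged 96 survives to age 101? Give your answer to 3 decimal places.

P(survive 96→101) = (1 − 0.346) × (1 − 0.374) × (1 − 0.310) × (1 − 0.461) × (1 − 0.346).
= 0.654 × 0.626 × 0.690 × 0.539 × 0.654 = 0.099579.

0.100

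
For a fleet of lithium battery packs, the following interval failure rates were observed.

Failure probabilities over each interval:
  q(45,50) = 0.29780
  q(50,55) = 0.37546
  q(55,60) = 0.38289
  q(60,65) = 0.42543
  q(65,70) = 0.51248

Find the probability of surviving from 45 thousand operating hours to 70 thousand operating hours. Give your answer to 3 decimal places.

0.076

Survival from 45 to 70 is the product of surviving each interval: (1 − 0.29780) × (1 − 0.37546) × (1 − 0.38289) × (1 − 0.42543) × (1 − 0.51248).
= 0.70220 × 0.62454 × 0.61711 × 0.57457 × 0.48752 = 0.075809.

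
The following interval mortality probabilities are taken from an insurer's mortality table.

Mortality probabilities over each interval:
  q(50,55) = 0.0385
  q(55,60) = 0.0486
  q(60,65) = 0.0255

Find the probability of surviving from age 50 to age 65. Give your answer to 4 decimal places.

Survival from 50 to 65 is the product of surviving each interval: (1 − 0.0385) × (1 − 0.0486) × (1 − 0.0255).
= 0.9615 × 0.9514 × 0.9745 = 0.891444.

0.8914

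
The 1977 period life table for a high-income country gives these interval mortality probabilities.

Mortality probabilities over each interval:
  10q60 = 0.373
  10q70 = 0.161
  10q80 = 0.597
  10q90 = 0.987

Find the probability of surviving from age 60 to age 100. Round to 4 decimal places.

40p60 = (1 − 0.373) × (1 − 0.161) × (1 − 0.597) × (1 − 0.987).
= 0.627 × 0.839 × 0.403 × 0.013 = 0.002756.

0.0028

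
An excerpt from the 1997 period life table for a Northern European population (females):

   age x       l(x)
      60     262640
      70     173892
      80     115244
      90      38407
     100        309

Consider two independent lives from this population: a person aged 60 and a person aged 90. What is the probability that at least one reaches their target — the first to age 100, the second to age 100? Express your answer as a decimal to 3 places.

0.009

p₁ = l(100)/l(60) = 309/262640 = 0.001177; p₂ = l(100)/l(90) = 309/38407 = 0.008045.
P(at least one) = 1 − (1−p₁)(1−p₂) = 1 − 0.998823 × 0.991955 = 0.009213.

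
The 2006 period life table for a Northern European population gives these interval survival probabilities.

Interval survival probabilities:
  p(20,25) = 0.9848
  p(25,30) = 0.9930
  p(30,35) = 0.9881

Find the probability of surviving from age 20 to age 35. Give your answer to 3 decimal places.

Survival from 20 to 35 is the product of surviving each interval: 0.9848 × 0.9930 × 0.9881.
= 0.966269.

0.966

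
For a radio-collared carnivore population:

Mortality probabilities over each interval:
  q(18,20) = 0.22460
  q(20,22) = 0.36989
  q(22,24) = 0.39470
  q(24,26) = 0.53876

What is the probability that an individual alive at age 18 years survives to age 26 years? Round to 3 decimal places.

0.136

The overall survival probability is (1 − 0.22460) × (1 − 0.36989) × (1 − 0.39470) × (1 − 0.53876).
= 0.77540 × 0.63011 × 0.60530 × 0.46124 = 0.136408.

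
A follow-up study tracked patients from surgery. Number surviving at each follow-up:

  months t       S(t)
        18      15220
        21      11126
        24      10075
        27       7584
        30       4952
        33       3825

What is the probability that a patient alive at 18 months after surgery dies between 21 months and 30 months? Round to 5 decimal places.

This is the probability of reaching 21 but not 30, conditional on being alive at 18: (S(21) − S(30)) / S(18).
= (11126 − 4952) / 15220 = 6174 / 15220 = 0.405650.

0.40565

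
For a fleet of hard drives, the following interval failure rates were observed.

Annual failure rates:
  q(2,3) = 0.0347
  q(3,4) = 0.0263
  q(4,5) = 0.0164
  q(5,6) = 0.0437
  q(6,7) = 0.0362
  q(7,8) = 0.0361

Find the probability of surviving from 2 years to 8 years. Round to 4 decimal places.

0.8213

The overall survival probability is (1 − 0.0347) × (1 − 0.0263) × (1 − 0.0164) × (1 − 0.0437) × (1 − 0.0362) × (1 − 0.0361).
= 0.9653 × 0.9737 × 0.9836 × 0.9563 × 0.9638 × 0.9639 = 0.821333.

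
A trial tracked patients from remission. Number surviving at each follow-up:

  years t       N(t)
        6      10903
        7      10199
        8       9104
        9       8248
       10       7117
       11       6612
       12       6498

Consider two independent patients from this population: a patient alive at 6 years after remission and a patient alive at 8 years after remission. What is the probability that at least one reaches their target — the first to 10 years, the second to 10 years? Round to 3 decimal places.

0.924

p₁ = N(10)/N(6) = 7117/10903 = 0.652756; p₂ = N(10)/N(8) = 7117/9104 = 0.781744.
P(at least one) = 1 − (1−p₁)(1−p₂) = 1 − 0.347244 × 0.218256 = 0.924212.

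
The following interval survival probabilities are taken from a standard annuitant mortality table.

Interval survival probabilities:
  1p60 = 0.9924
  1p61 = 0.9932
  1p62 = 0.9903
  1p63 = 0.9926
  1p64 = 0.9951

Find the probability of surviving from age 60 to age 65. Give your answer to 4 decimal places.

The overall survival probability is 0.9924 × 0.9932 × 0.9903 × 0.9926 × 0.9951.
= 0.964120.

0.9641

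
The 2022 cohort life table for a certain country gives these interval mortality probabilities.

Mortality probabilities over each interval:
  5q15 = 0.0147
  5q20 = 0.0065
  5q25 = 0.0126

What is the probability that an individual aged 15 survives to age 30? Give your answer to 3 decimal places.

0.967

15p15 = (1 − 0.0147) × (1 − 0.0065) × (1 − 0.0126).
= 0.9853 × 0.9935 × 0.9874 = 0.966561.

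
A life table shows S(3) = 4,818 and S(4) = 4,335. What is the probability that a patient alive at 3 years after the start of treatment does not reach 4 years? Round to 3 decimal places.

P(die before 4 | alive at 3) = 1 − S(4)/S(3) = 1 − 4,335/4,818 = (483)/4,818 = 0.100249.

0.100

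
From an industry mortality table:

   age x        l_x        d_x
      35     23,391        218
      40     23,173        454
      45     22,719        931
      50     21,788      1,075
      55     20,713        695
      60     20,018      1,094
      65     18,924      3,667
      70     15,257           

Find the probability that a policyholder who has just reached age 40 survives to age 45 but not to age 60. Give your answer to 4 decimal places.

0.1166

We want 5|15q40 = (l_45 − l_60)/l_40.
This is the probability of reaching 45 but not 60, conditional on being alive at 40: (l_45 − l_60) / l_40.
= (22,719 − 20,018) / 23,173 = 2,701 / 23,173 = 0.116558.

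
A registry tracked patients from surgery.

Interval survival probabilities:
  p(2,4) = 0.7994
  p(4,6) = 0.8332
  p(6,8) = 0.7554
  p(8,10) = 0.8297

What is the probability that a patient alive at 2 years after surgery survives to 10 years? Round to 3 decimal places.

Survival from 2 to 10 is the product of surviving each interval: 0.7994 × 0.8332 × 0.7554 × 0.8297.
= 0.417457.

0.417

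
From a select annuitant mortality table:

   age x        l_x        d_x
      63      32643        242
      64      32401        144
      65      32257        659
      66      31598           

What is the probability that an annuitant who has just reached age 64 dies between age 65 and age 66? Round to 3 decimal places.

We want 1|1q64 = (l_65 − l_66)/l_64.
This is the probability of reaching 65 but not 66, conditional on being alive at 64: (l_65 − l_66) / l_64.
= (32257 − 31598) / 32401 = 659 / 32401 = 0.020339.

0.020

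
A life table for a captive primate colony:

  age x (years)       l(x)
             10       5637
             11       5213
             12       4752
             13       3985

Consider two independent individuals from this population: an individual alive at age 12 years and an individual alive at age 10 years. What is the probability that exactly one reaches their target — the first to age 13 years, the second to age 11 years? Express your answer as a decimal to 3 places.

0.212

p₁ = l(13)/l(12) = 3985/4752 = 0.838594; p₂ = l(11)/l(10) = 5213/5637 = 0.924783.
P(exactly one) = p₁(1−p₂) + (1−p₁)p₂ = 0.063077 + 0.149266 = 0.212342.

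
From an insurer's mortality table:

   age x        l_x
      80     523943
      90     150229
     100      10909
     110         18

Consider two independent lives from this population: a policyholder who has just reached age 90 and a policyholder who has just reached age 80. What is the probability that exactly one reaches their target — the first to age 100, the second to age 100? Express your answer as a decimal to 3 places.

p₁ = l_100/l_90 = 10909/150229 = 0.072616; p₂ = l_100/l_80 = 10909/523943 = 0.020821.
P(exactly one) = p₁(1−p₂) + (1−p₁)p₂ = 0.071104 + 0.019309 = 0.090413.

0.090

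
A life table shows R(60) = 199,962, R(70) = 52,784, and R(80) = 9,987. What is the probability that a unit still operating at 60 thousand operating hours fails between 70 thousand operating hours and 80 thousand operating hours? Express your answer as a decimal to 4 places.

This is the probability of reaching 70 but not 80, conditional on being operational at 60: (R(70) − R(80)) / R(60).
= (52,784 − 9,987) / 199,962 = 42,797 / 199,962 = 0.214026.

0.2140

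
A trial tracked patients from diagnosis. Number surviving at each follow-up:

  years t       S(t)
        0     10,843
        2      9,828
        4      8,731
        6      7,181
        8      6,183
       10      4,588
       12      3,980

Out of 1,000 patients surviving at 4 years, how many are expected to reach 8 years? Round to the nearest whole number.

708

The relevant probability is 6,183/8,731 = 0.708166.
Expected number = 1,000 × 0.708166 = 708.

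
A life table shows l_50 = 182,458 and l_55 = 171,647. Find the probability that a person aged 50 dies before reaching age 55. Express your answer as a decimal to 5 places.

0.05925

P(die before 55 | alive at 50) = 1 − l_55/l_50 = 1 − 171,647/182,458 = (10,811)/182,458 = 0.059252.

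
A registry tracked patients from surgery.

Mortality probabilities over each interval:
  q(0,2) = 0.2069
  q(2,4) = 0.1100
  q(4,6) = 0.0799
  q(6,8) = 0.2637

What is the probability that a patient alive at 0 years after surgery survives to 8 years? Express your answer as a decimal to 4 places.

Survival from 0 to 8 is the product of surviving each interval: (1 − 0.2069) × (1 − 0.1100) × (1 − 0.0799) × (1 − 0.2637).
= 0.7931 × 0.8900 × 0.9201 × 0.7363 = 0.478198.

0.4782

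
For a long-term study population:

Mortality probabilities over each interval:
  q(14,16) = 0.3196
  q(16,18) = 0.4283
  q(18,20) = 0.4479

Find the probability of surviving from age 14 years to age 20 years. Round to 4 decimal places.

Chaining the interval survival probabilities: (1 − 0.3196) × (1 − 0.4283) × (1 − 0.4479).
= 0.6804 × 0.5717 × 0.5521 = 0.214758.

0.2148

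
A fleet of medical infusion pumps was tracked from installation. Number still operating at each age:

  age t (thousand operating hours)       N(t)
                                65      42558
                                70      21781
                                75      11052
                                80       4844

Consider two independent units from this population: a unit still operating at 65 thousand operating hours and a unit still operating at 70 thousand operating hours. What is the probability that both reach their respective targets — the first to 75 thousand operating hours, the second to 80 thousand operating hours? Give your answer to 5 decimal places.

0.05775

p₁ = N(75)/N(65) = 11052/42558 = 0.259693; p₂ = N(80)/N(70) = 4844/21781 = 0.222396.
P(both) = p₁ × p₂ = 0.259693 × 0.222396 = 0.057755.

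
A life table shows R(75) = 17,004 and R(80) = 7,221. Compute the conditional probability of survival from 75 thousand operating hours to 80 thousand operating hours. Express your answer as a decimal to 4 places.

The conditional survival probability is R(80)/R(75) = 7,221/17,004 = 0.424665.

0.4247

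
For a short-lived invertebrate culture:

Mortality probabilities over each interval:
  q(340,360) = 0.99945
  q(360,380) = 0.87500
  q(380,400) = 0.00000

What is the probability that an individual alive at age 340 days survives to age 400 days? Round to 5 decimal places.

0.00007

Chaining the interval survival probabilities: (1 − 0.99945) × (1 − 0.87500) × (1 − 0.00000).
= 0.00055 × 0.12500 × 1.00000 = 0.000069.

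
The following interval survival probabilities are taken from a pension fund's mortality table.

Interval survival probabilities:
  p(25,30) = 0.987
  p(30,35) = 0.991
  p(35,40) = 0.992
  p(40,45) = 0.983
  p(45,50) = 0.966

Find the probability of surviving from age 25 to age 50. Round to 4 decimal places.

0.9214

P(survive 25→50) = 0.987 × 0.991 × 0.992 × 0.983 × 0.966.
= 0.921368.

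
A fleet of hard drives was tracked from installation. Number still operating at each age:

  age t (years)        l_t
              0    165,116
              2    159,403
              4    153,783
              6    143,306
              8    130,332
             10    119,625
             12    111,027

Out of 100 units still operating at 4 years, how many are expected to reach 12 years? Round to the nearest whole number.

72

The relevant probability is 111,027/153,783 = 0.721972.
Expected number = 100 × 0.721972 = 72.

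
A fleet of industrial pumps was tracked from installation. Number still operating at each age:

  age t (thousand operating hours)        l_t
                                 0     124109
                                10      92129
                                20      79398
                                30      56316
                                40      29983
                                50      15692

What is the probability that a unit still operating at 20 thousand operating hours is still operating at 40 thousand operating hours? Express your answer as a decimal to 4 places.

The conditional survival probability is l_40/l_20 = 29983/79398 = 0.377629.

0.3776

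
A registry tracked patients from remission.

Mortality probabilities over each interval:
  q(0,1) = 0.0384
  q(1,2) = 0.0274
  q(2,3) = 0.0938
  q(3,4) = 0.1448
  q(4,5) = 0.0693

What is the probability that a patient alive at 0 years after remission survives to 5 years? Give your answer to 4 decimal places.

The overall survival probability is (1 − 0.0384) × (1 − 0.0274) × (1 − 0.0938) × (1 − 0.1448) × (1 − 0.0693).
= 0.9616 × 0.9726 × 0.9062 × 0.8552 × 0.9307 = 0.674575.

0.6746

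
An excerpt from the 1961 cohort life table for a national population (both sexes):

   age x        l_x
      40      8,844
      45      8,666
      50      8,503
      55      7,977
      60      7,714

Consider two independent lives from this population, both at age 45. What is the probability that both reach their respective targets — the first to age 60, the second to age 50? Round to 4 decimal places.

0.8734

p₁ = l_60/l_45 = 7,714/8,666 = 0.890145; p₂ = l_50/l_45 = 8,503/8,666 = 0.981191.
P(both) = p₁ × p₂ = 0.890145 × 0.981191 = 0.873402.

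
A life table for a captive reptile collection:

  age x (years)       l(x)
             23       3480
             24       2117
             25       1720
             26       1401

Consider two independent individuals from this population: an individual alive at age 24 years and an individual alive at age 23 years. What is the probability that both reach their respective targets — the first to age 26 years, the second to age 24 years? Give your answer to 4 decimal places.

p₁ = l(26)/l(24) = 1401/2117 = 0.661786; p₂ = l(24)/l(23) = 2117/3480 = 0.608333.
P(both) = p₁ × p₂ = 0.661786 × 0.608333 = 0.402586.

0.4026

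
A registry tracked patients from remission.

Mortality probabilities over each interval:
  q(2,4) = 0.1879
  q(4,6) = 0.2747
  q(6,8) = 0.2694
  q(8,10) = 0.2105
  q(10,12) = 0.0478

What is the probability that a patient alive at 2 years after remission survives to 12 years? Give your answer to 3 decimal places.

The overall survival probability is (1 − 0.1879) × (1 − 0.2747) × (1 − 0.2694) × (1 − 0.2105) × (1 − 0.0478).
= 0.8121 × 0.7253 × 0.7306 × 0.7895 × 0.9522 = 0.323510.

0.324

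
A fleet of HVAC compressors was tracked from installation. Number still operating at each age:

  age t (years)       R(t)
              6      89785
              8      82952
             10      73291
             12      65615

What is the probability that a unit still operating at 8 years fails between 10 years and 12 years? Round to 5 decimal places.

0.09254

This is the probability of reaching 10 but not 12, conditional on being operational at 8: (R(10) − R(12)) / R(8).
= (73291 − 65615) / 82952 = 7676 / 82952 = 0.092535.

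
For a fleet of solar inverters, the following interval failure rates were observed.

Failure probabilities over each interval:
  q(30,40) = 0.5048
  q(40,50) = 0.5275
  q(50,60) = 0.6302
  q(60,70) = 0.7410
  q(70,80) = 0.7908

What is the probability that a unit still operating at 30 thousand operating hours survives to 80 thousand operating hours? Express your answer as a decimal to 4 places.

Survival from 30 to 80 is the product of surviving each interval: (1 − 0.5048) × (1 − 0.5275) × (1 − 0.6302) × (1 − 0.7410) × (1 − 0.7908).
= 0.4952 × 0.4725 × 0.3698 × 0.2590 × 0.2092 = 0.004688.

0.0047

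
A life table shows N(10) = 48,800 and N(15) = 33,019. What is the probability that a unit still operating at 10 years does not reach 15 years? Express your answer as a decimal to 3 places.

P(fail before 15 | operational at 10) = 1 − N(15)/N(10) = 1 − 33,019/48,800 = (15,781)/48,800 = 0.323381.

0.323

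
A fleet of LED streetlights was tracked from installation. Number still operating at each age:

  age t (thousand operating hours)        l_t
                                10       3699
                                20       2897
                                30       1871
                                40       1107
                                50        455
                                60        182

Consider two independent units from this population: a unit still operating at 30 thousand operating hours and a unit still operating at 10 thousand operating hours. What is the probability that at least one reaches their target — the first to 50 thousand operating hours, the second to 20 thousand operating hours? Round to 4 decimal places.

0.8359

p₁ = l_50/l_30 = 455/1871 = 0.243185; p₂ = l_20/l_10 = 2897/3699 = 0.783185.
P(at least one) = 1 − (1−p₁)(1−p₂) = 1 − 0.756815 × 0.216815 = 0.835911.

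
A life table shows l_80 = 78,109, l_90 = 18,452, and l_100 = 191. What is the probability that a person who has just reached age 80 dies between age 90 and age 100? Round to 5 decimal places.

0.23379

We want 10|10q80 = (l_90 − l_100)/l_80.
This is the probability of reaching 90 but not 100, conditional on being alive at 80: (l_90 − l_100) / l_80.
= (18,452 − 191) / 78,109 = 18,261 / 78,109 = 0.233789.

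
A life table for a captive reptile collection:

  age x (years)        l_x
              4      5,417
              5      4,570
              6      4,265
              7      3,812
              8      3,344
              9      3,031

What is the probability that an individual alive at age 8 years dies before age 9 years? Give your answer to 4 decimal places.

P(die before 9 | alive at 8) = 1 − l_9/l_8 = 1 − 3,031/3,344 = (313)/3,344 = 0.093600.

0.0936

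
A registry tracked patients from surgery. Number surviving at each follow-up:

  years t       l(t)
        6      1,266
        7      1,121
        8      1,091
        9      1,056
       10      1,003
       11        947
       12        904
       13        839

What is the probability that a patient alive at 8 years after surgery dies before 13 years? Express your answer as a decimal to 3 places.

P(die before 13 | alive at 8) = 1 − l(13)/l(8) = 1 − 839/1,091 = (252)/1,091 = 0.230981.

0.231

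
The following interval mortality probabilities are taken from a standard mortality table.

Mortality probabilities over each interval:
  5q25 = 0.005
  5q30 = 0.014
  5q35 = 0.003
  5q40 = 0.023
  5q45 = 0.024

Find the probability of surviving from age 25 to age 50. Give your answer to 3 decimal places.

0.933

The overall survival probability is (1 − 0.005) × (1 − 0.014) × (1 − 0.003) × (1 − 0.023) × (1 − 0.024).
= 0.995 × 0.986 × 0.997 × 0.977 × 0.976 = 0.932695.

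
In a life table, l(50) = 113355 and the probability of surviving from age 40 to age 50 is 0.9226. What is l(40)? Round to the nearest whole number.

122865

l(40) = l(50) / p = 113355 / 0.9226 = 122865.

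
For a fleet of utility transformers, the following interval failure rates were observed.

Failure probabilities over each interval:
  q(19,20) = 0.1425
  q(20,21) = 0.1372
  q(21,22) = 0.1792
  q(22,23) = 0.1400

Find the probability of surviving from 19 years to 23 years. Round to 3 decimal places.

0.522

Chaining the interval survival probabilities: (1 − 0.1425) × (1 − 0.1372) × (1 − 0.1792) × (1 − 0.1400).
= 0.8575 × 0.8628 × 0.8208 × 0.8600 = 0.522252.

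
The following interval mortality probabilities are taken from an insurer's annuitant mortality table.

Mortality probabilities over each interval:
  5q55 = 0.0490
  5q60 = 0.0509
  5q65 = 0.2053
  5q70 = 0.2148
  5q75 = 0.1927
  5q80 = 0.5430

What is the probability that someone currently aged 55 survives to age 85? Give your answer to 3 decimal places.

Chaining the interval survival probabilities: (1 − 0.0490) × (1 − 0.0509) × (1 − 0.2053) × (1 − 0.2148) × (1 − 0.1927) × (1 − 0.5430).
= 0.9510 × 0.9491 × 0.7947 × 0.7852 × 0.8073 × 0.4570 = 0.207791.

0.208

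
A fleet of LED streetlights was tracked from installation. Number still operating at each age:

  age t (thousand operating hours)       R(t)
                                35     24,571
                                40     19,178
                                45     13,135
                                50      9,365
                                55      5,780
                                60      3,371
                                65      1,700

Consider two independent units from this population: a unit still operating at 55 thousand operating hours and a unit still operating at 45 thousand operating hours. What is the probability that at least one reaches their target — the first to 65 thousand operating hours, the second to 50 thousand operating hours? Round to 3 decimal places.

0.797

p₁ = R(65)/R(55) = 1,700/5,780 = 0.294118; p₂ = R(50)/R(45) = 9,365/13,135 = 0.712981.
P(at least one) = 1 − (1−p₁)(1−p₂) = 1 − 0.705882 × 0.287019 = 0.797398.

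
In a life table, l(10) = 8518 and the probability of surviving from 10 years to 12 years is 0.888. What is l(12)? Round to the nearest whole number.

l(12) = l(10) × p = 8518 × 0.888 = 7564.

7564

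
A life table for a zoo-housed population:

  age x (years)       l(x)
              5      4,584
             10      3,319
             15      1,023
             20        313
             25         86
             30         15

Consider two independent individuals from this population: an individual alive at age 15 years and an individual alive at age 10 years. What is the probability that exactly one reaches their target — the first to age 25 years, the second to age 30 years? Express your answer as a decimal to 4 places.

p₁ = l(25)/l(15) = 86/1,023 = 0.084066; p₂ = l(30)/l(10) = 15/3,319 = 0.004519.
P(exactly one) = p₁(1−p₂) + (1−p₁)p₂ = 0.083686 + 0.004139 = 0.087825.

0.0878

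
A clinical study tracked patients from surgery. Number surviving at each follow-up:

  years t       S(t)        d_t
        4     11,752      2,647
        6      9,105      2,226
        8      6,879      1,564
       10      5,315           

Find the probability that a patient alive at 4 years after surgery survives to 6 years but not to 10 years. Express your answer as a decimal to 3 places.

0.322

This is the probability of reaching 6 but not 10, conditional on being alive at 4: (S(6) − S(10)) / S(4).
= (9,105 − 5,315) / 11,752 = 3,790 / 11,752 = 0.322498.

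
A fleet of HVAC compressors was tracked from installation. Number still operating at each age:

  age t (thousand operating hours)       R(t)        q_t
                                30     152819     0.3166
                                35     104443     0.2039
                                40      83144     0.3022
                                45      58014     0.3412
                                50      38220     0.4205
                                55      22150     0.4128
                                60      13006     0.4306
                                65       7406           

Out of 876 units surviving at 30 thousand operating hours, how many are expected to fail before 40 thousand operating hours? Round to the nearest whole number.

399

The relevant probability is 1 − 83144/152819 = 0.455932.
Expected number = 876 × 0.455932 = 399.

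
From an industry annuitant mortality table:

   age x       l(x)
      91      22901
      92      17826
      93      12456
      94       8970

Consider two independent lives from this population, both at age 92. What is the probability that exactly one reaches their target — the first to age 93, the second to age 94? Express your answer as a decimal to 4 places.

p₁ = l(93)/l(92) = 12456/17826 = 0.698755; p₂ = l(94)/l(92) = 8970/17826 = 0.503198.
P(exactly one) = p₁(1−p₂) + (1−p₁)p₂ = 0.347143 + 0.151586 = 0.498729.

0.4987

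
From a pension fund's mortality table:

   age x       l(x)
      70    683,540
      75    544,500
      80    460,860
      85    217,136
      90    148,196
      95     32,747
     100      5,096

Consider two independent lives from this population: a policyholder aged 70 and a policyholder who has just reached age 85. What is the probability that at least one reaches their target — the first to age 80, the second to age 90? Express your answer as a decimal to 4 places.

0.8966

p₁ = l(80)/l(70) = 460,860/683,540 = 0.674225; p₂ = l(90)/l(85) = 148,196/217,136 = 0.682503.
P(at least one) = 1 − (1−p₁)(1−p₂) = 1 − 0.325775 × 0.317497 = 0.896567.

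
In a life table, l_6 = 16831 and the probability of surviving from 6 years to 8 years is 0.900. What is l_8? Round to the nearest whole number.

l_8 = l_6 × p = 16831 × 0.900 = 15148.

15148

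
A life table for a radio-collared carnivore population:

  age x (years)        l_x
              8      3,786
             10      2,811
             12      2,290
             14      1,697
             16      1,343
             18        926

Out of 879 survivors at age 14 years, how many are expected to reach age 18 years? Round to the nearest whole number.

480

The relevant probability is 926/1,697 = 0.545669.
Expected number = 879 × 0.545669 = 480.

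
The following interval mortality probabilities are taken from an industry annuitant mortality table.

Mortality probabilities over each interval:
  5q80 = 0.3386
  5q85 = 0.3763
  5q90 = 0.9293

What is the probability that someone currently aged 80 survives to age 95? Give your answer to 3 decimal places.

0.029

Chaining the interval survival probabilities: (1 − 0.3386) × (1 − 0.3763) × (1 − 0.9293).
= 0.6614 × 0.6237 × 0.0707 = 0.029165.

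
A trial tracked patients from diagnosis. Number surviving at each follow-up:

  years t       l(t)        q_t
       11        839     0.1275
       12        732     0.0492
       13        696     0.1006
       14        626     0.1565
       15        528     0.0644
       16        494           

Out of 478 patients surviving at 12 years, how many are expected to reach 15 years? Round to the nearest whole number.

345

The relevant probability is 528/732 = 0.721311.
Expected number = 478 × 0.721311 = 345.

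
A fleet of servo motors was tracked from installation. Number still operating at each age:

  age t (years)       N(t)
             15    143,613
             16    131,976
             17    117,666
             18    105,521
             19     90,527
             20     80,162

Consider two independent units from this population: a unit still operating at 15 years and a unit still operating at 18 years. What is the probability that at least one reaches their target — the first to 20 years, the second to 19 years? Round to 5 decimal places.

p₁ = N(20)/N(15) = 80,162/143,613 = 0.558181; p₂ = N(19)/N(18) = 90,527/105,521 = 0.857905.
P(at least one) = 1 − (1−p₁)(1−p₂) = 1 − 0.441819 × 0.142095 = 0.937220.

0.93722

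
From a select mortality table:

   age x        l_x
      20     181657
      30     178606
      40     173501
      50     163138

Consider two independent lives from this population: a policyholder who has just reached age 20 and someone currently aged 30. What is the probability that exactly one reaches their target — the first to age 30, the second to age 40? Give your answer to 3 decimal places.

0.044

p₁ = l_30/l_20 = 178606/181657 = 0.983205; p₂ = l_40/l_30 = 173501/178606 = 0.971418.
P(exactly one) = p₁(1−p₂) + (1−p₁)p₂ = 0.028102 + 0.016315 = 0.044417.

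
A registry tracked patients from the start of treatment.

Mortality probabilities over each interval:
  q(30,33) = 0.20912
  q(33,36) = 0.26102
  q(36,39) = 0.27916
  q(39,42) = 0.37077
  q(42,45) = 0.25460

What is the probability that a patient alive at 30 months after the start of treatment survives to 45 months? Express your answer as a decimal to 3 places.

0.198

Chaining the interval survival probabilities: (1 − 0.20912) × (1 − 0.26102) × (1 − 0.27916) × (1 − 0.37077) × (1 − 0.25460).
= 0.79088 × 0.73898 × 0.72084 × 0.62923 × 0.74540 = 0.197597.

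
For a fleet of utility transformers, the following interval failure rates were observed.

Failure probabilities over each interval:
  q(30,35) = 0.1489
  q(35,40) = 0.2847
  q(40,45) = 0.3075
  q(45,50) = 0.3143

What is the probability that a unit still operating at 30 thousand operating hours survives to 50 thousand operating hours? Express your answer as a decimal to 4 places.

0.2891

Survival from 30 to 50 is the product of surviving each interval: (1 − 0.1489) × (1 − 0.2847) × (1 − 0.3075) × (1 − 0.3143).
= 0.8511 × 0.7153 × 0.6925 × 0.6857 = 0.289083.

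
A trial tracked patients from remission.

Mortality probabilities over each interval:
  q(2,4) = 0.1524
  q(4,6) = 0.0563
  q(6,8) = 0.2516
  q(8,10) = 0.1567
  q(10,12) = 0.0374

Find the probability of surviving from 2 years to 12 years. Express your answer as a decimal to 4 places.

The overall survival probability is (1 − 0.1524) × (1 − 0.0563) × (1 − 0.2516) × (1 − 0.1567) × (1 − 0.0374).
= 0.8476 × 0.9437 × 0.7484 × 0.8433 × 0.9626 = 0.485944.

0.4859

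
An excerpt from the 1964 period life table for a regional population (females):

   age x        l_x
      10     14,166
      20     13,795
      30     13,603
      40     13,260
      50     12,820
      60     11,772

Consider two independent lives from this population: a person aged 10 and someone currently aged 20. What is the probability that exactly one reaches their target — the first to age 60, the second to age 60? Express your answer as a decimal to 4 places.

0.2661

p₁ = l_60/l_10 = 11,772/14,166 = 0.831004; p₂ = l_60/l_20 = 11,772/13,795 = 0.853353.
P(exactly one) = p₁(1−p₂) + (1−p₁)p₂ = 0.121864 + 0.144213 = 0.266077.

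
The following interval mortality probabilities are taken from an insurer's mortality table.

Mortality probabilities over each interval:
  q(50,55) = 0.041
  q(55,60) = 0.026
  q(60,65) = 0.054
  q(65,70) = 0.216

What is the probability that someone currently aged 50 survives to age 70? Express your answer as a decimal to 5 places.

Chaining the interval survival probabilities: (1 − 0.041) × (1 − 0.026) × (1 − 0.054) × (1 − 0.216).
= 0.959 × 0.974 × 0.946 × 0.784 = 0.692763.

0.69276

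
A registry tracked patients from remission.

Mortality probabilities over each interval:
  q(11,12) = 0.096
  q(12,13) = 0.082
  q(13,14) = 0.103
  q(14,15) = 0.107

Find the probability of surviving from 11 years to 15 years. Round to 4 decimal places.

Survival from 11 to 15 is the product of surviving each interval: (1 − 0.096) × (1 − 0.082) × (1 − 0.103) × (1 − 0.107).
= 0.904 × 0.918 × 0.897 × 0.893 = 0.664745.

0.6647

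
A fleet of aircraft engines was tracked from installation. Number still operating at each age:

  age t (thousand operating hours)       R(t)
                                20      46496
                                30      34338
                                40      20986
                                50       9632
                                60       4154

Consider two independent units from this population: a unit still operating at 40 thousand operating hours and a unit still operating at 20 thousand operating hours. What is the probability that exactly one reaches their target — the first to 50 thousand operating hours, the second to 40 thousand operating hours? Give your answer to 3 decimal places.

p₁ = R(50)/R(40) = 9632/20986 = 0.458973; p₂ = R(40)/R(20) = 20986/46496 = 0.451351.
P(exactly one) = p₁(1−p₂) + (1−p₁)p₂ = 0.251815 + 0.244193 = 0.496008.

0.496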